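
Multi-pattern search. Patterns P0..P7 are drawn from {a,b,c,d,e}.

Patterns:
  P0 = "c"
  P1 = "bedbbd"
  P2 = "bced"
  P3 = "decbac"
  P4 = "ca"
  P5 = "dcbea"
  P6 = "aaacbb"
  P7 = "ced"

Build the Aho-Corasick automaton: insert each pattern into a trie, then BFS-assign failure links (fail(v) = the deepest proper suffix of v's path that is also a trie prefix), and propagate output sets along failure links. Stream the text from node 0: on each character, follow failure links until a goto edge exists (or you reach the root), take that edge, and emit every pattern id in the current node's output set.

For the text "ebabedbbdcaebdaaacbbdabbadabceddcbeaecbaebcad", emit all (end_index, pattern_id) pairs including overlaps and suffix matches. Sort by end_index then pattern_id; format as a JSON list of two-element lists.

Build automaton:
Trie (insert patterns):
  0='ε' goto a→22 b→2 c→1 d→11
  1='c' goto a→17 e→28  [P0 ends]
  2='b' goto c→8 e→3
  3='be' goto d→4
  4='bed' goto b→5
  5='bedb' goto b→6
  6='bedbb' goto d→7
  7='bedbbd' goto ·  [P1 ends]
  8='bc' goto e→9
  9='bce' goto d→10
  10='bced' goto ·  [P2 ends]
  11='d' goto c→18 e→12
  12='de' goto c→13
  13='dec' goto b→14
  14='decb' goto a→15
  15='decba' goto c→16
  16='decbac' goto ·  [P3 ends]
  17='ca' goto ·  [P4 ends]
  18='dc' goto b→19
  19='dcb' goto e→20
  20='dcbe' goto a→21
  21='dcbea' goto ·  [P5 ends]
  22='a' goto a→23
  23='aa' goto a→24
  24='aaa' goto c→25
  25='aaac' goto b→26
  26='aaacb' goto b→27
  27='aaacbb' goto ·  [P6 ends]
  28='ce' goto d→29
  29='ced' goto ·  [P7 ends]

Failure links (BFS by depth):
  n1('c'): parent n0 fail=0; on 'c' 0 → fail=0;  out {0}∪∅={0}
  n2('b'): parent n0 fail=0; on 'b' 0 → fail=0;  out ∅∪∅=∅
  n11('d'): parent n0 fail=0; on 'd' 0 → fail=0;  out ∅∪∅=∅
  n22('a'): parent n0 fail=0; on 'a' 0 → fail=0;  out ∅∪∅=∅
  n3('be'): parent n2 fail=0; on 'e' 0 → fail=0;  out ∅∪∅=∅
  n8('bc'): parent n2 fail=0; on 'c' 0 → fail=1;  out ∅∪{0}={0}
  n12('de'): parent n11 fail=0; on 'e' 0 → fail=0;  out ∅∪∅=∅
  n17('ca'): parent n1 fail=0; on 'a' 0 → fail=22;  out {4}∪∅={4}
  n18('dc'): parent n11 fail=0; on 'c' 0 → fail=1;  out ∅∪{0}={0}
  n23('aa'): parent n22 fail=0; on 'a' 0 → fail=22;  out ∅∪∅=∅
  n28('ce'): parent n1 fail=0; on 'e' 0 → fail=0;  out ∅∪∅=∅
  n4('bed'): parent n3 fail=0; on 'd' 0 → fail=11;  out ∅∪∅=∅
  n9('bce'): parent n8 fail=1; on 'e' 1 → fail=28;  out ∅∪∅=∅
  n13('dec'): parent n12 fail=0; on 'c' 0 → fail=1;  out ∅∪{0}={0}
  n19('dcb'): parent n18 fail=1; on 'b' 1→0 → fail=2;  out ∅∪∅=∅
  n24('aaa'): parent n23 fail=22; on 'a' 22 → fail=23;  out ∅∪∅=∅
  n29('ced'): parent n28 fail=0; on 'd' 0 → fail=11;  out {7}∪∅={7}
  n5('bedb'): parent n4 fail=11; on 'b' 11→0 → fail=2;  out ∅∪∅=∅
  n10('bced'): parent n9 fail=28; on 'd' 28 → fail=29;  out {2}∪{7}={2,7}
  n14('decb'): parent n13 fail=1; on 'b' 1→0 → fail=2;  out ∅∪∅=∅
  n20('dcbe'): parent n19 fail=2; on 'e' 2 → fail=3;  out ∅∪∅=∅
  n25('aaac'): parent n24 fail=23; on 'c' 23→22→0 → fail=1;  out ∅∪{0}={0}
  n6('bedbb'): parent n5 fail=2; on 'b' 2→0 → fail=2;  out ∅∪∅=∅
  n15('decba'): parent n14 fail=2; on 'a' 2→0 → fail=22;  out ∅∪∅=∅
  n21('dcbea'): parent n20 fail=3; on 'a' 3→0 → fail=22;  out {5}∪∅={5}
  n26('aaacb'): parent n25 fail=1; on 'b' 1→0 → fail=2;  out ∅∪∅=∅
  n7('bedbbd'): parent n6 fail=2; on 'd' 2→0 → fail=11;  out {1}∪∅={1}
  n16('decbac'): parent n15 fail=22; on 'c' 22→0 → fail=1;  out {3}∪{0}={0,3}
  n27('aaacbb'): parent n26 fail=2; on 'b' 2→0 → fail=2;  out {6}∪∅={6}

Text stream:
i=0 'e': node 0→0
i=1 'b': node 0→2
i=2 'a': node 2→22 ·f
i=3 'b': node 22→2 ·f
i=4 'e': node 2→3
i=5 'd': node 3→4
i=6 'b': node 4→5
i=7 'b': node 5→6
i=8 'd': node 6→7  → match P1@[3:8]
i=9 'c': node 7→18 ·f  → match P0@[9:9]
i=10 'a': node 18→17 ·f  → match P4@[9:10]
i=11 'e': node 17→0 ·f
i=12 'b': node 0→2
i=13 'd': node 2→11 ·f
i=14 'a': node 11→22 ·f
i=15 'a': node 22→23
i=16 'a': node 23→24
i=17 'c': node 24→25  → match P0@[17:17]
i=18 'b': node 25→26
i=19 'b': node 26→27  → match P6@[14:19]
i=20 'd': node 27→11 ·f
i=21 'a': node 11→22 ·f
i=22 'b': node 22→2 ·f
i=23 'b': node 2→2 ·f
i=24 'a': node 2→22 ·f
i=25 'd': node 22→11 ·f
i=26 'a': node 11→22 ·f
i=27 'b': node 22→2 ·f
i=28 'c': node 2→8  → match P0@[28:28]
i=29 'e': node 8→9
i=30 'd': node 9→10  → match P2@[27:30],P7@[28:30]
i=31 'd': node 10→11 ·f
i=32 'c': node 11→18  → match P0@[32:32]
i=33 'b': node 18→19
i=34 'e': node 19→20
i=35 'a': node 20→21  → match P5@[31:35]
i=36 'e': node 21→0 ·f
i=37 'c': node 0→1  → match P0@[37:37]
i=38 'b': node 1→2 ·f
i=39 'a': node 2→22 ·f
i=40 'e': node 22→0 ·f
i=41 'b': node 0→2
i=42 'c': node 2→8  → match P0@[42:42]
i=43 'a': node 8→17 ·f  → match P4@[42:43]
i=44 'd': node 17→11 ·f

Result: [[8,1],[9,0],[10,4],[17,0],[19,6],[28,0],[30,2],[30,7],[32,0],[35,5],[37,0],[42,0],[43,4]]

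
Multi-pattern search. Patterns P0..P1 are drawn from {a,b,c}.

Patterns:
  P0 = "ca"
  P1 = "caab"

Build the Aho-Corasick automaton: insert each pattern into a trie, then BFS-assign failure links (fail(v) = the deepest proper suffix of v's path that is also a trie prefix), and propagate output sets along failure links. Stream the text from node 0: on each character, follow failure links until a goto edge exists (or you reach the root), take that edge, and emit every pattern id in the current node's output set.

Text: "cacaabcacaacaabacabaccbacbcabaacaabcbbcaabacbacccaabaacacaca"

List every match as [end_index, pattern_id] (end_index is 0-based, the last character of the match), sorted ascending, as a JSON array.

Build automaton:
Trie (insert patterns):
  0='ε' goto c→1
  1='c' goto a→2
  2='ca' goto a→3  [P0 ends]
  3='caa' goto b→4
  4='caab' goto ·  [P1 ends]

Failure links (BFS by depth):
  n1('c'): parent n0 fail=0; on 'c' 0 → fail=0;  out ∅∪∅=∅
  n2('ca'): parent n1 fail=0; on 'a' 0 → fail=0;  out {0}∪∅={0}
  n3('caa'): parent n2 fail=0; on 'a' 0 → fail=0;  out ∅∪∅=∅
  n4('caab'): parent n3 fail=0; on 'b' 0 → fail=0;  out {1}∪∅={1}

Run:
[0] read 'c'  n0⇒n1
[1] read 'a'  n1⇒n2  → match P0@[0:1]
[2] read 'c'  n2⇒n1 ·f
[3] read 'a'  n1⇒n2  → match P0@[2:3]
[4] read 'a'  n2⇒n3
[5] read 'b'  n3⇒n4  → match P1@[2:5]
[6] read 'c'  n4⇒n1 ·f
[7] read 'a'  n1⇒n2  → match P0@[6:7]
[8] read 'c'  n2⇒n1 ·f
[9] read 'a'  n1⇒n2  → match P0@[8:9]
[10] read 'a'  n2⇒n3
[11] read 'c'  n3⇒n1 ·f
[12] read 'a'  n1⇒n2  → match P0@[11:12]
[13] read 'a'  n2⇒n3
[14] read 'b'  n3⇒n4  → match P1@[11:14]
[15] read 'a'  n4⇒n0 ·f
[16] read 'c'  n0⇒n1
[17] read 'a'  n1⇒n2  → match P0@[16:17]
[18] read 'b'  n2⇒n0 ·f
[19] read 'a'  n0⇒n0
[20] read 'c'  n0⇒n1
[21] read 'c'  n1⇒n1 ·f
[22] read 'b'  n1⇒n0 ·f
[23] read 'a'  n0⇒n0
[24] read 'c'  n0⇒n1
[25] read 'b'  n1⇒n0 ·f
[26] read 'c'  n0⇒n1
[27] read 'a'  n1⇒n2  → match P0@[26:27]
[28] read 'b'  n2⇒n0 ·f
[29] read 'a'  n0⇒n0
[30] read 'a'  n0⇒n0
[31] read 'c'  n0⇒n1
[32] read 'a'  n1⇒n2  → match P0@[31:32]
[33] read 'a'  n2⇒n3
[34] read 'b'  n3⇒n4  → match P1@[31:34]
[35] read 'c'  n4⇒n1 ·f
[36] read 'b'  n1⇒n0 ·f
[37] read 'b'  n0⇒n0
[38] read 'c'  n0⇒n1
[39] read 'a'  n1⇒n2  → match P0@[38:39]
[40] read 'a'  n2⇒n3
[41] read 'b'  n3⇒n4  → match P1@[38:41]
[42] read 'a'  n4⇒n0 ·f
[43] read 'c'  n0⇒n1
[44] read 'b'  n1⇒n0 ·f
[45] read 'a'  n0⇒n0
[46] read 'c'  n0⇒n1
[47] read 'c'  n1⇒n1 ·f
[48] read 'c'  n1⇒n1 ·f
[49] read 'a'  n1⇒n2  → match P0@[48:49]
[50] read 'a'  n2⇒n3
[51] read 'b'  n3⇒n4  → match P1@[48:51]
[52] read 'a'  n4⇒n0 ·f
[53] read 'a'  n0⇒n0
[54] read 'c'  n0⇒n1
[55] read 'a'  n1⇒n2  → match P0@[54:55]
[56] read 'c'  n2⇒n1 ·f
[57] read 'a'  n1⇒n2  → match P0@[56:57]
[58] read 'c'  n2⇒n1 ·f
[59] read 'a'  n1⇒n2  → match P0@[58:59]

Matches: [[1,0],[3,0],[5,1],[7,0],[9,0],[12,0],[14,1],[17,0],[27,0],[32,0],[34,1],[39,0],[41,1],[49,0],[51,1],[55,0],[57,0],[59,0]]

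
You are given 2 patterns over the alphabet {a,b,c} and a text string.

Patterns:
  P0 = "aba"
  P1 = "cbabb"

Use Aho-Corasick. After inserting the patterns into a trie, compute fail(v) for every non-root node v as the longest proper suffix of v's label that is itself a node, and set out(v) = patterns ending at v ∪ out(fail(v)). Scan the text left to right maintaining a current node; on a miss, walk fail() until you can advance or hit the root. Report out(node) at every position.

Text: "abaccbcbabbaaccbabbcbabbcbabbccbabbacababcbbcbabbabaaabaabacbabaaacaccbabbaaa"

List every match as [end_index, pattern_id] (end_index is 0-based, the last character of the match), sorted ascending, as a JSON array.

Construct AC machine:
Trie nodes:
  0='ε' goto a→1 c→4
  1='a' goto b→2
  2='ab' goto a→3
  3='aba' goto ·  [P0 ends]
  4='c' goto b→5
  5='cb' goto a→6
  6='cba' goto b→7
  7='cbab' goto b→8
  8='cbabb' goto ·  [P1 ends]

BFS fail/out derivation:
  n1('a'): parent n0 fail=0; on 'a' 0 → fail=0;  out ∅∪∅=∅
  n4('c'): parent n0 fail=0; on 'c' 0 → fail=0;  out ∅∪∅=∅
  n2('ab'): parent n1 fail=0; on 'b' 0 → fail=0;  out ∅∪∅=∅
  n5('cb'): parent n4 fail=0; on 'b' 0 → fail=0;  out ∅∪∅=∅
  n3('aba'): parent n2 fail=0; on 'a' 0 → fail=1;  out {0}∪∅={0}
  n6('cba'): parent n5 fail=0; on 'a' 0 → fail=1;  out ∅∪∅=∅
  n7('cbab'): parent n6 fail=1; on 'b' 1 → fail=2;  out ∅∪∅=∅
  n8('cbabb'): parent n7 fail=2; on 'b' 2→0 → fail=0;  out {1}∪∅={1}

Run:
pos 0 'a': at 1
pos 1 'b': at 2
pos 2 'a': at 3  emit P0@[0:2]
pos 3 'c': at 4 ·f
pos 4 'c': at 4 ·f
pos 5 'b': at 5
pos 6 'c': at 4 ·f
pos 7 'b': at 5
pos 8 'a': at 6
pos 9 'b': at 7
pos 10 'b': at 8  emit P1@[6:10]
pos 11 'a': at 1 ·f
pos 12 'a': at 1 ·f
pos 13 'c': at 4 ·f
pos 14 'c': at 4 ·f
pos 15 'b': at 5
pos 16 'a': at 6
pos 17 'b': at 7
pos 18 'b': at 8  emit P1@[14:18]
pos 19 'c': at 4 ·f
pos 20 'b': at 5
pos 21 'a': at 6
pos 22 'b': at 7
pos 23 'b': at 8  emit P1@[19:23]
pos 24 'c': at 4 ·f
pos 25 'b': at 5
pos 26 'a': at 6
pos 27 'b': at 7
pos 28 'b': at 8  emit P1@[24:28]
pos 29 'c': at 4 ·f
pos 30 'c': at 4 ·f
pos 31 'b': at 5
pos 32 'a': at 6
pos 33 'b': at 7
pos 34 'b': at 8  emit P1@[30:34]
pos 35 'a': at 1 ·f
pos 36 'c': at 4 ·f
pos 37 'a': at 1 ·f
pos 38 'b': at 2
pos 39 'a': at 3  emit P0@[37:39]
pos 40 'b': at 2 ·f
pos 41 'c': at 4 ·f
pos 42 'b': at 5
pos 43 'b': at 0 ·f
pos 44 'c': at 4
pos 45 'b': at 5
pos 46 'a': at 6
pos 47 'b': at 7
pos 48 'b': at 8  emit P1@[44:48]
pos 49 'a': at 1 ·f
pos 50 'b': at 2
pos 51 'a': at 3  emit P0@[49:51]
pos 52 'a': at 1 ·f
pos 53 'a': at 1 ·f
pos 54 'b': at 2
pos 55 'a': at 3  emit P0@[53:55]
pos 56 'a': at 1 ·f
pos 57 'b': at 2
pos 58 'a': at 3  emit P0@[56:58]
pos 59 'c': at 4 ·f
pos 60 'b': at 5
pos 61 'a': at 6
pos 62 'b': at 7
pos 63 'a': at 3 ·f  emit P0@[61:63]
pos 64 'a': at 1 ·f
pos 65 'a': at 1 ·f
pos 66 'c': at 4 ·f
pos 67 'a': at 1 ·f
pos 68 'c': at 4 ·f
pos 69 'c': at 4 ·f
pos 70 'b': at 5
pos 71 'a': at 6
pos 72 'b': at 7
pos 73 'b': at 8  emit P1@[69:73]
pos 74 'a': at 1 ·f
pos 75 'a': at 1 ·f
pos 76 'a': at 1 ·f

Result: [[2,0],[10,1],[18,1],[23,1],[28,1],[34,1],[39,0],[48,1],[51,0],[55,0],[58,0],[63,0],[73,1]]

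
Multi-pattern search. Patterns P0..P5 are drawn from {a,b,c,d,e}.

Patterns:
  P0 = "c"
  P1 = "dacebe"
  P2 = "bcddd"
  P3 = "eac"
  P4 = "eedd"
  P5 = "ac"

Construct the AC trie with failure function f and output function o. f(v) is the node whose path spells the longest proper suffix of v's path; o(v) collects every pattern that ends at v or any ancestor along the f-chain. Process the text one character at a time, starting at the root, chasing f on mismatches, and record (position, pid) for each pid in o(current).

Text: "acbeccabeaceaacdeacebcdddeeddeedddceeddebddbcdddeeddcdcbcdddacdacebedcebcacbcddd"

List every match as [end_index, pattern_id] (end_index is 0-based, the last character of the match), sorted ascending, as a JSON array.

Build:
Trie (insert patterns):
  n0 'ε': a→19 b→8 c→1 d→2 e→13
  n1 'c': ·  ←P0
  n2 'd': a→3
  n3 'da': c→4
  n4 'dac': e→5
  n5 'dace': b→6
  n6 'daceb': e→7
  n7 'dacebe': ·  ←P1
  n8 'b': c→9
  n9 'bc': d→10
  n10 'bcd': d→11
  n11 'bcdd': d→12
  n12 'bcddd': ·  ←P2
  n13 'e': a→14 e→16
  n14 'ea': c→15
  n15 'eac': ·  ←P3
  n16 'ee': d→17
  n17 'eed': d→18
  n18 'eedd': ·  ←P4
  n19 'a': c→20
  n20 'ac': ·  ←P5

Failure links (BFS by depth):
  n1('c'): parent n0 fail=0; on 'c' 0 → fail=0;  out {0}∪∅={0}
  n2('d'): parent n0 fail=0; on 'd' 0 → fail=0;  out ∅∪∅=∅
  n8('b'): parent n0 fail=0; on 'b' 0 → fail=0;  out ∅∪∅=∅
  n13('e'): parent n0 fail=0; on 'e' 0 → fail=0;  out ∅∪∅=∅
  n19('a'): parent n0 fail=0; on 'a' 0 → fail=0;  out ∅∪∅=∅
  n3('da'): parent n2 fail=0; on 'a' 0 → fail=19;  out ∅∪∅=∅
  n9('bc'): parent n8 fail=0; on 'c' 0 → fail=1;  out ∅∪{0}={0}
  n14('ea'): parent n13 fail=0; on 'a' 0 → fail=19;  out ∅∪∅=∅
  n16('ee'): parent n13 fail=0; on 'e' 0 → fail=13;  out ∅∪∅=∅
  n20('ac'): parent n19 fail=0; on 'c' 0 → fail=1;  out {5}∪{0}={0,5}
  n4('dac'): parent n3 fail=19; on 'c' 19 → fail=20;  out ∅∪{0,5}={0,5}
  n10('bcd'): parent n9 fail=1; on 'd' 1→0 → fail=2;  out ∅∪∅=∅
  n15('eac'): parent n14 fail=19; on 'c' 19 → fail=20;  out {3}∪{0,5}={0,3,5}
  n17('eed'): parent n16 fail=13; on 'd' 13→0 → fail=2;  out ∅∪∅=∅
  n5('dace'): parent n4 fail=20; on 'e' 20→1→0 → fail=13;  out ∅∪∅=∅
  n11('bcdd'): parent n10 fail=2; on 'd' 2→0 → fail=2;  out ∅∪∅=∅
  n18('eedd'): parent n17 fail=2; on 'd' 2→0 → fail=2;  out {4}∪∅={4}
  n6('daceb'): parent n5 fail=13; on 'b' 13→0 → fail=8;  out ∅∪∅=∅
  n12('bcddd'): parent n11 fail=2; on 'd' 2→0 → fail=2;  out {2}∪∅={2}
  n7('dacebe'): parent n6 fail=8; on 'e' 8→0 → fail=13;  out {1}∪∅={1}

Scan:
i=0 'a': node 0→19
i=1 'c': node 19→20  ** P0@[1:1],P5@[0:1]
i=2 'b': node 20→8 (via fail)
i=3 'e': node 8→13 (via fail)
i=4 'c': node 13→1 (via fail)  ** P0@[4:4]
i=5 'c': node 1→1 (via fail)  ** P0@[5:5]
i=6 'a': node 1→19 (via fail)
i=7 'b': node 19→8 (via fail)
i=8 'e': node 8→13 (via fail)
i=9 'a': node 13→14
i=10 'c': node 14→15  ** P0@[10:10],P3@[8:10],P5@[9:10]
i=11 'e': node 15→13 (via fail)
i=12 'a': node 13→14
i=13 'a': node 14→19 (via fail)
i=14 'c': node 19→20  ** P0@[14:14],P5@[13:14]
i=15 'd': node 20→2 (via fail)
i=16 'e': node 2→13 (via fail)
i=17 'a': node 13→14
i=18 'c': node 14→15  ** P0@[18:18],P3@[16:18],P5@[17:18]
i=19 'e': node 15→13 (via fail)
i=20 'b': node 13→8 (via fail)
i=21 'c': node 8→9  ** P0@[21:21]
i=22 'd': node 9→10
i=23 'd': node 10→11
i=24 'd': node 11→12  ** P2@[20:24]
i=25 'e': node 12→13 (via fail)
i=26 'e': node 13→16
i=27 'd': node 16→17
i=28 'd': node 17→18  ** P4@[25:28]
i=29 'e': node 18→13 (via fail)
i=30 'e': node 13→16
i=31 'd': node 16→17
i=32 'd': node 17→18  ** P4@[29:32]
i=33 'd': node 18→2 (via fail)
i=34 'c': node 2→1 (via fail)  ** P0@[34:34]
i=35 'e': node 1→13 (via fail)
i=36 'e': node 13→16
i=37 'd': node 16→17
i=38 'd': node 17→18  ** P4@[35:38]
i=39 'e': node 18→13 (via fail)
i=40 'b': node 13→8 (via fail)
i=41 'd': node 8→2 (via fail)
i=42 'd': node 2→2 (via fail)
i=43 'b': node 2→8 (via fail)
i=44 'c': node 8→9  ** P0@[44:44]
i=45 'd': node 9→10
i=46 'd': node 10→11
i=47 'd': node 11→12  ** P2@[43:47]
i=48 'e': node 12→13 (via fail)
i=49 'e': node 13→16
i=50 'd': node 16→17
i=51 'd': node 17→18  ** P4@[48:51]
i=52 'c': node 18→1 (via fail)  ** P0@[52:52]
i=53 'd': node 1→2 (via fail)
i=54 'c': node 2→1 (via fail)  ** P0@[54:54]
i=55 'b': node 1→8 (via fail)
i=56 'c': node 8→9  ** P0@[56:56]
i=57 'd': node 9→10
i=58 'd': node 10→11
i=59 'd': node 11→12  ** P2@[55:59]
i=60 'a': node 12→3 (via fail)
i=61 'c': node 3→4  ** P0@[61:61],P5@[60:61]
i=62 'd': node 4→2 (via fail)
i=63 'a': node 2→3
i=64 'c': node 3→4  ** P0@[64:64],P5@[63:64]
i=65 'e': node 4→5
i=66 'b': node 5→6
i=67 'e': node 6→7  ** P1@[62:67]
i=68 'd': node 7→2 (via fail)
i=69 'c': node 2→1 (via fail)  ** P0@[69:69]
i=70 'e': node 1→13 (via fail)
i=71 'b': node 13→8 (via fail)
i=72 'c': node 8→9  ** P0@[72:72]
i=73 'a': node 9→19 (via fail)
i=74 'c': node 19→20  ** P0@[74:74],P5@[73:74]
i=75 'b': node 20→8 (via fail)
i=76 'c': node 8→9  ** P0@[76:76]
i=77 'd': node 9→10
i=78 'd': node 10→11
i=79 'd': node 11→12  ** P2@[75:79]

Result: [[1,0],[1,5],[4,0],[5,0],[10,0],[10,3],[10,5],[14,0],[14,5],[18,0],[18,3],[18,5],[21,0],[24,2],[28,4],[32,4],[34,0],[38,4],[44,0],[47,2],[51,4],[52,0],[54,0],[56,0],[59,2],[61,0],[61,5],[64,0],[64,5],[67,1],[69,0],[72,0],[74,0],[74,5],[76,0],[79,2]]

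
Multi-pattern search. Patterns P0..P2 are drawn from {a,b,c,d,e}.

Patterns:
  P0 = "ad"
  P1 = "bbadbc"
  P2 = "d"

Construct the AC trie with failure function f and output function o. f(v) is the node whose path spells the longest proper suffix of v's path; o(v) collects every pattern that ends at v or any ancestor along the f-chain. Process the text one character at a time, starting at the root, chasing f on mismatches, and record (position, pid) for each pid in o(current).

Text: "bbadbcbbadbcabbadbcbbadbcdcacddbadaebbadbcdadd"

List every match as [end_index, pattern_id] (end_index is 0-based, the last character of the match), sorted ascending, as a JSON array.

Construct AC machine:
Trie nodes:
  0='ε' goto a→1 b→3 d→9
  1='a' goto d→2
  2='ad' goto ·  [P0 ends]
  3='b' goto b→4
  4='bb' goto a→5
  5='bba' goto d→6
  6='bbad' goto b→7
  7='bbadb' goto c→8
  8='bbadbc' goto ·  [P1 ends]
  9='d' goto ·  [P2 ends]

BFS fail/out derivation:
  fail(1) 'a': from fail(0)=0 chase 'a': 0 ⇒ 0;  out=∅∪out(0)=∅
  fail(3) 'b': from fail(0)=0 chase 'b': 0 ⇒ 0;  out=∅∪out(0)=∅
  fail(9) 'd': from fail(0)=0 chase 'd': 0 ⇒ 0;  out={2}∪out(0)={2}
  fail(2) 'ad': from fail(1)=0 chase 'd': 0 ⇒ 9;  out={0}∪out(9)={0,2}
  fail(4) 'bb': from fail(3)=0 chase 'b': 0 ⇒ 3;  out=∅∪out(3)=∅
  fail(5) 'bba': from fail(4)=3 chase 'a': 3→0 ⇒ 1;  out=∅∪out(1)=∅
  fail(6) 'bbad': from fail(5)=1 chase 'd': 1 ⇒ 2;  out=∅∪out(2)={0,2}
  fail(7) 'bbadb': from fail(6)=2 chase 'b': 2→9→0 ⇒ 3;  out=∅∪out(3)=∅
  fail(8) 'bbadbc': from fail(7)=3 chase 'c': 3→0 ⇒ 0;  out={1}∪out(0)={1}

Scan:
i=0 'b': node 0→3
i=1 'b': node 3→4
i=2 'a': node 4→5
i=3 'd': node 5→6  emit P0@[2:3],P2@[3:3]
i=4 'b': node 6→7
i=5 'c': node 7→8  emit P1@[0:5]
i=6 'b': node 8→3 ·f
i=7 'b': node 3→4
i=8 'a': node 4→5
i=9 'd': node 5→6  emit P0@[8:9],P2@[9:9]
i=10 'b': node 6→7
i=11 'c': node 7→8  emit P1@[6:11]
i=12 'a': node 8→1 ·f
i=13 'b': node 1→3 ·f
i=14 'b': node 3→4
i=15 'a': node 4→5
i=16 'd': node 5→6  emit P0@[15:16],P2@[16:16]
i=17 'b': node 6→7
i=18 'c': node 7→8  emit P1@[13:18]
i=19 'b': node 8→3 ·f
i=20 'b': node 3→4
i=21 'a': node 4→5
i=22 'd': node 5→6  emit P0@[21:22],P2@[22:22]
i=23 'b': node 6→7
i=24 'c': node 7→8  emit P1@[19:24]
i=25 'd': node 8→9 ·f  emit P2@[25:25]
i=26 'c': node 9→0 ·f
i=27 'a': node 0→1
i=28 'c': node 1→0 ·f
i=29 'd': node 0→9  emit P2@[29:29]
i=30 'd': node 9→9 ·f  emit P2@[30:30]
i=31 'b': node 9→3 ·f
i=32 'a': node 3→1 ·f
i=33 'd': node 1→2  emit P0@[32:33],P2@[33:33]
i=34 'a': node 2→1 ·f
i=35 'e': node 1→0 ·f
i=36 'b': node 0→3
i=37 'b': node 3→4
i=38 'a': node 4→5
i=39 'd': node 5→6  emit P0@[38:39],P2@[39:39]
i=40 'b': node 6→7
i=41 'c': node 7→8  emit P1@[36:41]
i=42 'd': node 8→9 ·f  emit P2@[42:42]
i=43 'a': node 9→1 ·f
i=44 'd': node 1→2  emit P0@[43:44],P2@[44:44]
i=45 'd': node 2→9 ·f  emit P2@[45:45]

Result: [[3,0],[3,2],[5,1],[9,0],[9,2],[11,1],[16,0],[16,2],[18,1],[22,0],[22,2],[24,1],[25,2],[29,2],[30,2],[33,0],[33,2],[39,0],[39,2],[41,1],[42,2],[44,0],[44,2],[45,2]]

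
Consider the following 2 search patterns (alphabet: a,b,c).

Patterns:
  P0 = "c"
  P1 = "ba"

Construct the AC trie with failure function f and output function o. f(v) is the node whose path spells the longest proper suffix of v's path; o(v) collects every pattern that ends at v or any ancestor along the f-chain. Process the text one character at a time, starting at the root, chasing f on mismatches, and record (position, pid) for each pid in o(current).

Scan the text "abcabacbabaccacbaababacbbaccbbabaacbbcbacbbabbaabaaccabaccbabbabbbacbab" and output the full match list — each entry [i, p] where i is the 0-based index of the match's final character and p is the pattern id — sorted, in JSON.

Build:
Trie nodes:
  n0 'ε': b→2 c→1
  n1 'c': ·  ←P0
  n2 'b': a→3
  n3 'ba': ·  ←P1

BFS fail/out derivation:
  fail(1) 'c': from fail(0)=0 chase 'c': 0 ⇒ 0;  out={0}∪out(0)={0}
  fail(2) 'b': from fail(0)=0 chase 'b': 0 ⇒ 0;  out=∅∪out(0)=∅
  fail(3) 'ba': from fail(2)=0 chase 'a': 0 ⇒ 0;  out={1}∪out(0)={1}

Run:
pos 0 'a': at 0
pos 1 'b': at 2
pos 2 'c': at 1 (fail-walked)  ** P0@[2:2]
pos 3 'a': at 0 (fail-walked)
pos 4 'b': at 2
pos 5 'a': at 3  ** P1@[4:5]
pos 6 'c': at 1 (fail-walked)  ** P0@[6:6]
pos 7 'b': at 2 (fail-walked)
pos 8 'a': at 3  ** P1@[7:8]
pos 9 'b': at 2 (fail-walked)
pos 10 'a': at 3  ** P1@[9:10]
pos 11 'c': at 1 (fail-walked)  ** P0@[11:11]
pos 12 'c': at 1 (fail-walked)  ** P0@[12:12]
pos 13 'a': at 0 (fail-walked)
pos 14 'c': at 1  ** P0@[14:14]
pos 15 'b': at 2 (fail-walked)
pos 16 'a': at 3  ** P1@[15:16]
pos 17 'a': at 0 (fail-walked)
pos 18 'b': at 2
pos 19 'a': at 3  ** P1@[18:19]
pos 20 'b': at 2 (fail-walked)
pos 21 'a': at 3  ** P1@[20:21]
pos 22 'c': at 1 (fail-walked)  ** P0@[22:22]
pos 23 'b': at 2 (fail-walked)
pos 24 'b': at 2 (fail-walked)
pos 25 'a': at 3  ** P1@[24:25]
pos 26 'c': at 1 (fail-walked)  ** P0@[26:26]
pos 27 'c': at 1 (fail-walked)  ** P0@[27:27]
pos 28 'b': at 2 (fail-walked)
pos 29 'b': at 2 (fail-walked)
pos 30 'a': at 3  ** P1@[29:30]
pos 31 'b': at 2 (fail-walked)
pos 32 'a': at 3  ** P1@[31:32]
pos 33 'a': at 0 (fail-walked)
pos 34 'c': at 1  ** P0@[34:34]
pos 35 'b': at 2 (fail-walked)
pos 36 'b': at 2 (fail-walked)
pos 37 'c': at 1 (fail-walked)  ** P0@[37:37]
pos 38 'b': at 2 (fail-walked)
pos 39 'a': at 3  ** P1@[38:39]
pos 40 'c': at 1 (fail-walked)  ** P0@[40:40]
pos 41 'b': at 2 (fail-walked)
pos 42 'b': at 2 (fail-walked)
pos 43 'a': at 3  ** P1@[42:43]
pos 44 'b': at 2 (fail-walked)
pos 45 'b': at 2 (fail-walked)
pos 46 'a': at 3  ** P1@[45:46]
pos 47 'a': at 0 (fail-walked)
pos 48 'b': at 2
pos 49 'a': at 3  ** P1@[48:49]
pos 50 'a': at 0 (fail-walked)
pos 51 'c': at 1  ** P0@[51:51]
pos 52 'c': at 1 (fail-walked)  ** P0@[52:52]
pos 53 'a': at 0 (fail-walked)
pos 54 'b': at 2
pos 55 'a': at 3  ** P1@[54:55]
pos 56 'c': at 1 (fail-walked)  ** P0@[56:56]
pos 57 'c': at 1 (fail-walked)  ** P0@[57:57]
pos 58 'b': at 2 (fail-walked)
pos 59 'a': at 3  ** P1@[58:59]
pos 60 'b': at 2 (fail-walked)
pos 61 'b': at 2 (fail-walked)
pos 62 'a': at 3  ** P1@[61:62]
pos 63 'b': at 2 (fail-walked)
pos 64 'b': at 2 (fail-walked)
pos 65 'b': at 2 (fail-walked)
pos 66 'a': at 3  ** P1@[65:66]
pos 67 'c': at 1 (fail-walked)  ** P0@[67:67]
pos 68 'b': at 2 (fail-walked)
pos 69 'a': at 3  ** P1@[68:69]
pos 70 'b': at 2 (fail-walked)

Result: [[2,0],[5,1],[6,0],[8,1],[10,1],[11,0],[12,0],[14,0],[16,1],[19,1],[21,1],[22,0],[25,1],[26,0],[27,0],[30,1],[32,1],[34,0],[37,0],[39,1],[40,0],[43,1],[46,1],[49,1],[51,0],[52,0],[55,1],[56,0],[57,0],[59,1],[62,1],[66,1],[67,0],[69,1]]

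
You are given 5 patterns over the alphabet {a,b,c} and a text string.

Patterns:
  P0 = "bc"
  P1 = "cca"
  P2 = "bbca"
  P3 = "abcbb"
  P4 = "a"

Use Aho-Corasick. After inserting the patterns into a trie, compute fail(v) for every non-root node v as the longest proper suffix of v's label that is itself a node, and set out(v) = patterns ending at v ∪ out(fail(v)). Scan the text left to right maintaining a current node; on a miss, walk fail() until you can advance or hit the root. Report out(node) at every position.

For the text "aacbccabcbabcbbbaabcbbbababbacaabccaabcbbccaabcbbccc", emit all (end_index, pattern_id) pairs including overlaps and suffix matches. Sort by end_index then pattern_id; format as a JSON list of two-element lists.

Build automaton:
Trie (insert patterns):
  n0 'ε': a→9 b→1 c→3
  n1 'b': b→6 c→2
  n2 'bc': ·  [P0 ends]
  n3 'c': c→4
  n4 'cc': a→5
  n5 'cca': ·  [P1 ends]
  n6 'bb': c→7
  n7 'bbc': a→8
  n8 'bbca': ·  [P2 ends]
  n9 'a': b→10  [P4 ends]
  n10 'ab': c→11
  n11 'abc': b→12
  n12 'abcb': b→13
  n13 'abcbb': ·  [P3 ends]

Failure links (BFS by depth):
  fail(1) 'b': from fail(0)=0 chase 'b': 0 ⇒ 0;  out=∅∪out(0)=∅
  fail(3) 'c': from fail(0)=0 chase 'c': 0 ⇒ 0;  out=∅∪out(0)=∅
  fail(9) 'a': from fail(0)=0 chase 'a': 0 ⇒ 0;  out={4}∪out(0)={4}
  fail(2) 'bc': from fail(1)=0 chase 'c': 0 ⇒ 3;  out={0}∪out(3)={0}
  fail(4) 'cc': from fail(3)=0 chase 'c': 0 ⇒ 3;  out=∅∪out(3)=∅
  fail(6) 'bb': from fail(1)=0 chase 'b': 0 ⇒ 1;  out=∅∪out(1)=∅
  fail(10) 'ab': from fail(9)=0 chase 'b': 0 ⇒ 1;  out=∅∪out(1)=∅
  fail(5) 'cca': from fail(4)=3 chase 'a': 3→0 ⇒ 9;  out={1}∪out(9)={1,4}
  fail(7) 'bbc': from fail(6)=1 chase 'c': 1 ⇒ 2;  out=∅∪out(2)={0}
  fail(11) 'abc': from fail(10)=1 chase 'c': 1 ⇒ 2;  out=∅∪out(2)={0}
  fail(8) 'bbca': from fail(7)=2 chase 'a': 2→3→0 ⇒ 9;  out={2}∪out(9)={2,4}
  fail(12) 'abcb': from fail(11)=2 chase 'b': 2→3→0 ⇒ 1;  out=∅∪out(1)=∅
  fail(13) 'abcbb': from fail(12)=1 chase 'b': 1 ⇒ 6;  out={3}∪out(6)={3}

Text stream:
i=0 'a': node 0→9  emit P4@[0:0]
i=1 'a': node 9→9 ·f  emit P4@[1:1]
i=2 'c': node 9→3 ·f
i=3 'b': node 3→1 ·f
i=4 'c': node 1→2  emit P0@[3:4]
i=5 'c': node 2→4 ·f
i=6 'a': node 4→5  emit P1@[4:6],P4@[6:6]
i=7 'b': node 5→10 ·f
i=8 'c': node 10→11  emit P0@[7:8]
i=9 'b': node 11→12
i=10 'a': node 12→9 ·f  emit P4@[10:10]
i=11 'b': node 9→10
i=12 'c': node 10→11  emit P0@[11:12]
i=13 'b': node 11→12
i=14 'b': node 12→13  emit P3@[10:14]
i=15 'b': node 13→6 ·f
i=16 'a': node 6→9 ·f  emit P4@[16:16]
i=17 'a': node 9→9 ·f  emit P4@[17:17]
i=18 'b': node 9→10
i=19 'c': node 10→11  emit P0@[18:19]
i=20 'b': node 11→12
i=21 'b': node 12→13  emit P3@[17:21]
i=22 'b': node 13→6 ·f
i=23 'a': node 6→9 ·f  emit P4@[23:23]
i=24 'b': node 9→10
i=25 'a': node 10→9 ·f  emit P4@[25:25]
i=26 'b': node 9→10
i=27 'b': node 10→6 ·f
i=28 'a': node 6→9 ·f  emit P4@[28:28]
i=29 'c': node 9→3 ·f
i=30 'a': node 3→9 ·f  emit P4@[30:30]
i=31 'a': node 9→9 ·f  emit P4@[31:31]
i=32 'b': node 9→10
i=33 'c': node 10→11  emit P0@[32:33]
i=34 'c': node 11→4 ·f
i=35 'a': node 4→5  emit P1@[33:35],P4@[35:35]
i=36 'a': node 5→9 ·f  emit P4@[36:36]
i=37 'b': node 9→10
i=38 'c': node 10→11  emit P0@[37:38]
i=39 'b': node 11→12
i=40 'b': node 12→13  emit P3@[36:40]
i=41 'c': node 13→7 ·f  emit P0@[40:41]
i=42 'c': node 7→4 ·f
i=43 'a': node 4→5  emit P1@[41:43],P4@[43:43]
i=44 'a': node 5→9 ·f  emit P4@[44:44]
i=45 'b': node 9→10
i=46 'c': node 10→11  emit P0@[45:46]
i=47 'b': node 11→12
i=48 'b': node 12→13  emit P3@[44:48]
i=49 'c': node 13→7 ·f  emit P0@[48:49]
i=50 'c': node 7→4 ·f
i=51 'c': node 4→4 ·f

Result: [[0,4],[1,4],[4,0],[6,1],[6,4],[8,0],[10,4],[12,0],[14,3],[16,4],[17,4],[19,0],[21,3],[23,4],[25,4],[28,4],[30,4],[31,4],[33,0],[35,1],[35,4],[36,4],[38,0],[40,3],[41,0],[43,1],[43,4],[44,4],[46,0],[48,3],[49,0]]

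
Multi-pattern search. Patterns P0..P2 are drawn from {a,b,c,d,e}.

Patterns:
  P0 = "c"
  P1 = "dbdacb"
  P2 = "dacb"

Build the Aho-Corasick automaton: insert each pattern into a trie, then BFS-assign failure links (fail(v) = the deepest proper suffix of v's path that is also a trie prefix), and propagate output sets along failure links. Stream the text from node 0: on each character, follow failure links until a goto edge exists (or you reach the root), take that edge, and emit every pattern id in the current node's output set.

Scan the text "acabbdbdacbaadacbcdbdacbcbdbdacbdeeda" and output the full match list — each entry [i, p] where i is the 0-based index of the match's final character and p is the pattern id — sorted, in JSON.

Build:
Trie (insert patterns):
  0='ε' goto c→1 d→2
  1='c' goto ·  ←P0
  2='d' goto a→8 b→3
  3='db' goto d→4
  4='dbd' goto a→5
  5='dbda' goto c→6
  6='dbdac' goto b→7
  7='dbdacb' goto ·  ←P1
  8='da' goto c→9
  9='dac' goto b→10
  10='dacb' goto ·  ←P2

BFS fail/out derivation:
  fail(1) 'c': from fail(0)=0 chase 'c': 0 ⇒ 0;  out={0}∪out(0)={0}
  fail(2) 'd': from fail(0)=0 chase 'd': 0 ⇒ 0;  out=∅∪out(0)=∅
  fail(3) 'db': from fail(2)=0 chase 'b': 0 ⇒ 0;  out=∅∪out(0)=∅
  fail(8) 'da': from fail(2)=0 chase 'a': 0 ⇒ 0;  out=∅∪out(0)=∅
  fail(4) 'dbd': from fail(3)=0 chase 'd': 0 ⇒ 2;  out=∅∪out(2)=∅
  fail(9) 'dac': from fail(8)=0 chase 'c': 0 ⇒ 1;  out=∅∪out(1)={0}
  fail(5) 'dbda': from fail(4)=2 chase 'a': 2 ⇒ 8;  out=∅∪out(8)=∅
  fail(10) 'dacb': from fail(9)=1 chase 'b': 1→0 ⇒ 0;  out={2}∪out(0)={2}
  fail(6) 'dbdac': from fail(5)=8 chase 'c': 8 ⇒ 9;  out=∅∪out(9)={0}
  fail(7) 'dbdacb': from fail(6)=9 chase 'b': 9 ⇒ 10;  out={1}∪out(10)={1,2}

Text stream:
[0] read 'a'  n0⇒n0
[1] read 'c'  n0⇒n1  emit P0@[1:1]
[2] read 'a'  n1⇒n0 (via fail)
[3] read 'b'  n0⇒n0
[4] read 'b'  n0⇒n0
[5] read 'd'  n0⇒n2
[6] read 'b'  n2⇒n3
[7] read 'd'  n3⇒n4
[8] read 'a'  n4⇒n5
[9] read 'c'  n5⇒n6  emit P0@[9:9]
[10] read 'b'  n6⇒n7  emit P1@[5:10],P2@[7:10]
[11] read 'a'  n7⇒n0 (via fail)
[12] read 'a'  n0⇒n0
[13] read 'd'  n0⇒n2
[14] read 'a'  n2⇒n8
[15] read 'c'  n8⇒n9  emit P0@[15:15]
[16] read 'b'  n9⇒n10  emit P2@[13:16]
[17] read 'c'  n10⇒n1 (via fail)  emit P0@[17:17]
[18] read 'd'  n1⇒n2 (via fail)
[19] read 'b'  n2⇒n3
[20] read 'd'  n3⇒n4
[21] read 'a'  n4⇒n5
[22] read 'c'  n5⇒n6  emit P0@[22:22]
[23] read 'b'  n6⇒n7  emit P1@[18:23],P2@[20:23]
[24] read 'c'  n7⇒n1 (via fail)  emit P0@[24:24]
[25] read 'b'  n1⇒n0 (via fail)
[26] read 'd'  n0⇒n2
[27] read 'b'  n2⇒n3
[28] read 'd'  n3⇒n4
[29] read 'a'  n4⇒n5
[30] read 'c'  n5⇒n6  emit P0@[30:30]
[31] read 'b'  n6⇒n7  emit P1@[26:31],P2@[28:31]
[32] read 'd'  n7⇒n2 (via fail)
[33] read 'e'  n2⇒n0 (via fail)
[34] read 'e'  n0⇒n0
[35] read 'd'  n0⇒n2
[36] read 'a'  n2⇒n8

Matches: [[1,0],[9,0],[10,1],[10,2],[15,0],[16,2],[17,0],[22,0],[23,1],[23,2],[24,0],[30,0],[31,1],[31,2]]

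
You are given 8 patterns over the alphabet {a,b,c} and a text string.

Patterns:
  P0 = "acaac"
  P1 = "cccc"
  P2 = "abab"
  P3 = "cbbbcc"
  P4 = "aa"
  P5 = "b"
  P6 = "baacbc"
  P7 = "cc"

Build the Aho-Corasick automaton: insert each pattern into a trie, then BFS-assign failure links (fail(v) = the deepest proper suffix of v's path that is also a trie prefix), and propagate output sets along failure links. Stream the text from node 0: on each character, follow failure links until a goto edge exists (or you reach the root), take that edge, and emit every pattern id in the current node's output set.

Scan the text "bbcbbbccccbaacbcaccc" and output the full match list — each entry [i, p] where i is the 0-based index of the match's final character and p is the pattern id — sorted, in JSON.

Construct AC machine:
Trie nodes:
  n0 'ε': a→1 b→19 c→6
  n1 'a': a→18 b→10 c→2
  n2 'ac': a→3
  n3 'aca': a→4
  n4 'acaa': c→5
  n5 'acaac': ·  ←P0
  n6 'c': b→13 c→7
  n7 'cc': c→8  ←P7
  n8 'ccc': c→9
  n9 'cccc': ·  ←P1
  n10 'ab': a→11
  n11 'aba': b→12
  n12 'abab': ·  ←P2
  n13 'cb': b→14
  n14 'cbb': b→15
  n15 'cbbb': c→16
  n16 'cbbbc': c→17
  n17 'cbbbcc': ·  ←P3
  n18 'aa': ·  ←P4
  n19 'b': a→20  ←P5
  n20 'ba': a→21
  n21 'baa': c→22
  n22 'baac': b→23
  n23 'baacb': c→24
  n24 'baacbc': ·  ←P6

BFS fail/out derivation:
  fail(1) 'a': from fail(0)=0 chase 'a': 0 ⇒ 0;  out=∅∪out(0)=∅
  fail(6) 'c': from fail(0)=0 chase 'c': 0 ⇒ 0;  out=∅∪out(0)=∅
  fail(19) 'b': from fail(0)=0 chase 'b': 0 ⇒ 0;  out={5}∪out(0)={5}
  fail(2) 'ac': from fail(1)=0 chase 'c': 0 ⇒ 6;  out=∅∪out(6)=∅
  fail(7) 'cc': from fail(6)=0 chase 'c': 0 ⇒ 6;  out={7}∪out(6)={7}
  fail(10) 'ab': from fail(1)=0 chase 'b': 0 ⇒ 19;  out=∅∪out(19)={5}
  fail(13) 'cb': from fail(6)=0 chase 'b': 0 ⇒ 19;  out=∅∪out(19)={5}
  fail(18) 'aa': from fail(1)=0 chase 'a': 0 ⇒ 1;  out={4}∪out(1)={4}
  fail(20) 'ba': from fail(19)=0 chase 'a': 0 ⇒ 1;  out=∅∪out(1)=∅
  fail(3) 'aca': from fail(2)=6 chase 'a': 6→0 ⇒ 1;  out=∅∪out(1)=∅
  fail(8) 'ccc': from fail(7)=6 chase 'c': 6 ⇒ 7;  out=∅∪out(7)={7}
  fail(11) 'aba': from fail(10)=19 chase 'a': 19 ⇒ 20;  out=∅∪out(20)=∅
  fail(14) 'cbb': from fail(13)=19 chase 'b': 19→0 ⇒ 19;  out=∅∪out(19)={5}
  fail(21) 'baa': from fail(20)=1 chase 'a': 1 ⇒ 18;  out=∅∪out(18)={4}
  fail(4) 'acaa': from fail(3)=1 chase 'a': 1 ⇒ 18;  out=∅∪out(18)={4}
  fail(9) 'cccc': from fail(8)=7 chase 'c': 7 ⇒ 8;  out={1}∪out(8)={1,7}
  fail(12) 'abab': from fail(11)=20 chase 'b': 20→1 ⇒ 10;  out={2}∪out(10)={2,5}
  fail(15) 'cbbb': from fail(14)=19 chase 'b': 19→0 ⇒ 19;  out=∅∪out(19)={5}
  fail(22) 'baac': from fail(21)=18 chase 'c': 18→1 ⇒ 2;  out=∅∪out(2)=∅
  fail(5) 'acaac': from fail(4)=18 chase 'c': 18→1 ⇒ 2;  out={0}∪out(2)={0}
  fail(16) 'cbbbc': from fail(15)=19 chase 'c': 19→0 ⇒ 6;  out=∅∪out(6)=∅
  fail(23) 'baacb': from fail(22)=2 chase 'b': 2→6 ⇒ 13;  out=∅∪out(13)={5}
  fail(17) 'cbbbcc': from fail(16)=6 chase 'c': 6 ⇒ 7;  out={3}∪out(7)={3,7}
  fail(24) 'baacbc': from fail(23)=13 chase 'c': 13→19→0 ⇒ 6;  out={6}∪out(6)={6}

Text stream:
i=0 'b': node 0→19  → match P5@[0:0]
i=1 'b': node 19→19 (via fail)  → match P5@[1:1]
i=2 'c': node 19→6 (via fail)
i=3 'b': node 6→13  → match P5@[3:3]
i=4 'b': node 13→14  → match P5@[4:4]
i=5 'b': node 14→15  → match P5@[5:5]
i=6 'c': node 15→16
i=7 'c': node 16→17  → match P3@[2:7],P7@[6:7]
i=8 'c': node 17→8 (via fail)  → match P7@[7:8]
i=9 'c': node 8→9  → match P1@[6:9],P7@[8:9]
i=10 'b': node 9→13 (via fail)  → match P5@[10:10]
i=11 'a': node 13→20 (via fail)
i=12 'a': node 20→21  → match P4@[11:12]
i=13 'c': node 21→22
i=14 'b': node 22→23  → match P5@[14:14]
i=15 'c': node 23→24  → match P6@[10:15]
i=16 'a': node 24→1 (via fail)
i=17 'c': node 1→2
i=18 'c': node 2→7 (via fail)  → match P7@[17:18]
i=19 'c': node 7→8  → match P7@[18:19]

All matches (sorted): [[0,5],[1,5],[3,5],[4,5],[5,5],[7,3],[7,7],[8,7],[9,1],[9,7],[10,5],[12,4],[14,5],[15,6],[18,7],[19,7]]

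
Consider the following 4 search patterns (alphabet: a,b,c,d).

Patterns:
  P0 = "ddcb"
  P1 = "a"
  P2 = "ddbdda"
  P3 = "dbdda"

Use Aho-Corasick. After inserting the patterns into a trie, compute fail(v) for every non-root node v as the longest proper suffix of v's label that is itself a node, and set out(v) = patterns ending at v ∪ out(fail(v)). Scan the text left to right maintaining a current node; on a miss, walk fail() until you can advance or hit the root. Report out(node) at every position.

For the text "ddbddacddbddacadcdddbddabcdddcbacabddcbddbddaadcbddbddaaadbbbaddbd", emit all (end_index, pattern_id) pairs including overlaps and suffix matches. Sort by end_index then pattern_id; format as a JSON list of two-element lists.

Build:
Trie nodes:
  n0 'ε': a→5 d→1
  n1 'd': b→10 d→2
  n2 'dd': b→6 c→3
  n3 'ddc': b→4
  n4 'ddcb': ·  [P0 ends]
  n5 'a': ·  [P1 ends]
  n6 'ddb': d→7
  n7 'ddbd': d→8
  n8 'ddbdd': a→9
  n9 'ddbdda': ·  [P2 ends]
  n10 'db': d→11
  n11 'dbd': d→12
  n12 'dbdd': a→13
  n13 'dbdda': ·  [P3 ends]

Failure links (BFS by depth):
  fail(1) 'd': from fail(0)=0 chase 'd': 0 ⇒ 0;  out=∅∪out(0)=∅
  fail(5) 'a': from fail(0)=0 chase 'a': 0 ⇒ 0;  out={1}∪out(0)={1}
  fail(2) 'dd': from fail(1)=0 chase 'd': 0 ⇒ 1;  out=∅∪out(1)=∅
  fail(10) 'db': from fail(1)=0 chase 'b': 0 ⇒ 0;  out=∅∪out(0)=∅
  fail(3) 'ddc': from fail(2)=1 chase 'c': 1→0 ⇒ 0;  out=∅∪out(0)=∅
  fail(6) 'ddb': from fail(2)=1 chase 'b': 1 ⇒ 10;  out=∅∪out(10)=∅
  fail(11) 'dbd': from fail(10)=0 chase 'd': 0 ⇒ 1;  out=∅∪out(1)=∅
  fail(4) 'ddcb': from fail(3)=0 chase 'b': 0 ⇒ 0;  out={0}∪out(0)={0}
  fail(7) 'ddbd': from fail(6)=10 chase 'd': 10 ⇒ 11;  out=∅∪out(11)=∅
  fail(12) 'dbdd': from fail(11)=1 chase 'd': 1 ⇒ 2;  out=∅∪out(2)=∅
  fail(8) 'ddbdd': from fail(7)=11 chase 'd': 11 ⇒ 12;  out=∅∪out(12)=∅
  fail(13) 'dbdda': from fail(12)=2 chase 'a': 2→1→0 ⇒ 5;  out={3}∪out(5)={1,3}
  fail(9) 'ddbdda': from fail(8)=12 chase 'a': 12 ⇒ 13;  out={2}∪out(13)={1,2,3}

Text stream:
pos 0 'd': at 1
pos 1 'd': at 2
pos 2 'b': at 6
pos 3 'd': at 7
pos 4 'd': at 8
pos 5 'a': at 9  ** P1@[5:5],P2@[0:5],P3@[1:5]
pos 6 'c': at 0 (fail-walked)
pos 7 'd': at 1
pos 8 'd': at 2
pos 9 'b': at 6
pos 10 'd': at 7
pos 11 'd': at 8
pos 12 'a': at 9  ** P1@[12:12],P2@[7:12],P3@[8:12]
pos 13 'c': at 0 (fail-walked)
pos 14 'a': at 5  ** P1@[14:14]
pos 15 'd': at 1 (fail-walked)
pos 16 'c': at 0 (fail-walked)
pos 17 'd': at 1
pos 18 'd': at 2
pos 19 'd': at 2 (fail-walked)
pos 20 'b': at 6
pos 21 'd': at 7
pos 22 'd': at 8
pos 23 'a': at 9  ** P1@[23:23],P2@[18:23],P3@[19:23]
pos 24 'b': at 0 (fail-walked)
pos 25 'c': at 0
pos 26 'd': at 1
pos 27 'd': at 2
pos 28 'd': at 2 (fail-walked)
pos 29 'c': at 3
pos 30 'b': at 4  ** P0@[27:30]
pos 31 'a': at 5 (fail-walked)  ** P1@[31:31]
pos 32 'c': at 0 (fail-walked)
pos 33 'a': at 5  ** P1@[33:33]
pos 34 'b': at 0 (fail-walked)
pos 35 'd': at 1
pos 36 'd': at 2
pos 37 'c': at 3
pos 38 'b': at 4  ** P0@[35:38]
pos 39 'd': at 1 (fail-walked)
pos 40 'd': at 2
pos 41 'b': at 6
pos 42 'd': at 7
pos 43 'd': at 8
pos 44 'a': at 9  ** P1@[44:44],P2@[39:44],P3@[40:44]
pos 45 'a': at 5 (fail-walked)  ** P1@[45:45]
pos 46 'd': at 1 (fail-walked)
pos 47 'c': at 0 (fail-walked)
pos 48 'b': at 0
pos 49 'd': at 1
pos 50 'd': at 2
pos 51 'b': at 6
pos 52 'd': at 7
pos 53 'd': at 8
pos 54 'a': at 9  ** P1@[54:54],P2@[49:54],P3@[50:54]
pos 55 'a': at 5 (fail-walked)  ** P1@[55:55]
pos 56 'a': at 5 (fail-walked)  ** P1@[56:56]
pos 57 'd': at 1 (fail-walked)
pos 58 'b': at 10
pos 59 'b': at 0 (fail-walked)
pos 60 'b': at 0
pos 61 'a': at 5  ** P1@[61:61]
pos 62 'd': at 1 (fail-walked)
pos 63 'd': at 2
pos 64 'b': at 6
pos 65 'd': at 7

Result: [[5,1],[5,2],[5,3],[12,1],[12,2],[12,3],[14,1],[23,1],[23,2],[23,3],[30,0],[31,1],[33,1],[38,0],[44,1],[44,2],[44,3],[45,1],[54,1],[54,2],[54,3],[55,1],[56,1],[61,1]]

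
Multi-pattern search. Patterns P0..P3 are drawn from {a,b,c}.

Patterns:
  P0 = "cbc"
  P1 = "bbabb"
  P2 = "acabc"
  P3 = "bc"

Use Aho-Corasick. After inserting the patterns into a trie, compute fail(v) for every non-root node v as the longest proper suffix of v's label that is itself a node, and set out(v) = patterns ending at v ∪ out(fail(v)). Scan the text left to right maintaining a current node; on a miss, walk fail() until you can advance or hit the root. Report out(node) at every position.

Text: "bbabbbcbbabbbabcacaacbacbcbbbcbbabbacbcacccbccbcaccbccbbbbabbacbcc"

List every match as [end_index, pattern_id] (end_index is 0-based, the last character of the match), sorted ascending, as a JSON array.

Construct AC machine:
Trie (insert patterns):
  n0 'ε': a→9 b→4 c→1
  n1 'c': b→2
  n2 'cb': c→3
  n3 'cbc': ·  [P0 ends]
  n4 'b': b→5 c→14
  n5 'bb': a→6
  n6 'bba': b→7
  n7 'bbab': b→8
  n8 'bbabb': ·  [P1 ends]
  n9 'a': c→10
  n10 'ac': a→11
  n11 'aca': b→12
  n12 'acab': c→13
  n13 'acabc': ·  [P2 ends]
  n14 'bc': ·  [P3 ends]

Failure links (BFS by depth):
  fail(1) 'c': from fail(0)=0 chase 'c': 0 ⇒ 0;  out=∅∪out(0)=∅
  fail(4) 'b': from fail(0)=0 chase 'b': 0 ⇒ 0;  out=∅∪out(0)=∅
  fail(9) 'a': from fail(0)=0 chase 'a': 0 ⇒ 0;  out=∅∪out(0)=∅
  fail(2) 'cb': from fail(1)=0 chase 'b': 0 ⇒ 4;  out=∅∪out(4)=∅
  fail(5) 'bb': from fail(4)=0 chase 'b': 0 ⇒ 4;  out=∅∪out(4)=∅
  fail(10) 'ac': from fail(9)=0 chase 'c': 0 ⇒ 1;  out=∅∪out(1)=∅
  fail(14) 'bc': from fail(4)=0 chase 'c': 0 ⇒ 1;  out={3}∪out(1)={3}
  fail(3) 'cbc': from fail(2)=4 chase 'c': 4 ⇒ 14;  out={0}∪out(14)={0,3}
  fail(6) 'bba': from fail(5)=4 chase 'a': 4→0 ⇒ 9;  out=∅∪out(9)=∅
  fail(11) 'aca': from fail(10)=1 chase 'a': 1→0 ⇒ 9;  out=∅∪out(9)=∅
  fail(7) 'bbab': from fail(6)=9 chase 'b': 9→0 ⇒ 4;  out=∅∪out(4)=∅
  fail(12) 'acab': from fail(11)=9 chase 'b': 9→0 ⇒ 4;  out=∅∪out(4)=∅
  fail(8) 'bbabb': from fail(7)=4 chase 'b': 4 ⇒ 5;  out={1}∪out(5)={1}
  fail(13) 'acabc': from fail(12)=4 chase 'c': 4 ⇒ 14;  out={2}∪out(14)={2,3}

Run:
[0] read 'b'  n0⇒n4
[1] read 'b'  n4⇒n5
[2] read 'a'  n5⇒n6
[3] read 'b'  n6⇒n7
[4] read 'b'  n7⇒n8  → match P1@[0:4]
[5] read 'b'  n8⇒n5 ·f
[6] read 'c'  n5⇒n14 ·f  → match P3@[5:6]
[7] read 'b'  n14⇒n2 ·f
[8] read 'b'  n2⇒n5 ·f
[9] read 'a'  n5⇒n6
[10] read 'b'  n6⇒n7
[11] read 'b'  n7⇒n8  → match P1@[7:11]
[12] read 'b'  n8⇒n5 ·f
[13] read 'a'  n5⇒n6
[14] read 'b'  n6⇒n7
[15] read 'c'  n7⇒n14 ·f  → match P3@[14:15]
[16] read 'a'  n14⇒n9 ·f
[17] read 'c'  n9⇒n10
[18] read 'a'  n10⇒n11
[19] read 'a'  n11⇒n9 ·f
[20] read 'c'  n9⇒n10
[21] read 'b'  n10⇒n2 ·f
[22] read 'a'  n2⇒n9 ·f
[23] read 'c'  n9⇒n10
[24] read 'b'  n10⇒n2 ·f
[25] read 'c'  n2⇒n3  → match P0@[23:25],P3@[24:25]
[26] read 'b'  n3⇒n2 ·f
[27] read 'b'  n2⇒n5 ·f
[28] read 'b'  n5⇒n5 ·f
[29] read 'c'  n5⇒n14 ·f  → match P3@[28:29]
[30] read 'b'  n14⇒n2 ·f
[31] read 'b'  n2⇒n5 ·f
[32] read 'a'  n5⇒n6
[33] read 'b'  n6⇒n7
[34] read 'b'  n7⇒n8  → match P1@[30:34]
[35] read 'a'  n8⇒n6 ·f
[36] read 'c'  n6⇒n10 ·f
[37] read 'b'  n10⇒n2 ·f
[38] read 'c'  n2⇒n3  → match P0@[36:38],P3@[37:38]
[39] read 'a'  n3⇒n9 ·f
[40] read 'c'  n9⇒n10
[41] read 'c'  n10⇒n1 ·f
[42] read 'c'  n1⇒n1 ·f
[43] read 'b'  n1⇒n2
[44] read 'c'  n2⇒n3  → match P0@[42:44],P3@[43:44]
[45] read 'c'  n3⇒n1 ·f
[46] read 'b'  n1⇒n2
[47] read 'c'  n2⇒n3  → match P0@[45:47],P3@[46:47]
[48] read 'a'  n3⇒n9 ·f
[49] read 'c'  n9⇒n10
[50] read 'c'  n10⇒n1 ·f
[51] read 'b'  n1⇒n2
[52] read 'c'  n2⇒n3  → match P0@[50:52],P3@[51:52]
[53] read 'c'  n3⇒n1 ·f
[54] read 'b'  n1⇒n2
[55] read 'b'  n2⇒n5 ·f
[56] read 'b'  n5⇒n5 ·f
[57] read 'b'  n5⇒n5 ·f
[58] read 'a'  n5⇒n6
[59] read 'b'  n6⇒n7
[60] read 'b'  n7⇒n8  → match P1@[56:60]
[61] read 'a'  n8⇒n6 ·f
[62] read 'c'  n6⇒n10 ·f
[63] read 'b'  n10⇒n2 ·f
[64] read 'c'  n2⇒n3  → match P0@[62:64],P3@[63:64]
[65] read 'c'  n3⇒n1 ·f

Matches: [[4,1],[6,3],[11,1],[15,3],[25,0],[25,3],[29,3],[34,1],[38,0],[38,3],[44,0],[44,3],[47,0],[47,3],[52,0],[52,3],[60,1],[64,0],[64,3]]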